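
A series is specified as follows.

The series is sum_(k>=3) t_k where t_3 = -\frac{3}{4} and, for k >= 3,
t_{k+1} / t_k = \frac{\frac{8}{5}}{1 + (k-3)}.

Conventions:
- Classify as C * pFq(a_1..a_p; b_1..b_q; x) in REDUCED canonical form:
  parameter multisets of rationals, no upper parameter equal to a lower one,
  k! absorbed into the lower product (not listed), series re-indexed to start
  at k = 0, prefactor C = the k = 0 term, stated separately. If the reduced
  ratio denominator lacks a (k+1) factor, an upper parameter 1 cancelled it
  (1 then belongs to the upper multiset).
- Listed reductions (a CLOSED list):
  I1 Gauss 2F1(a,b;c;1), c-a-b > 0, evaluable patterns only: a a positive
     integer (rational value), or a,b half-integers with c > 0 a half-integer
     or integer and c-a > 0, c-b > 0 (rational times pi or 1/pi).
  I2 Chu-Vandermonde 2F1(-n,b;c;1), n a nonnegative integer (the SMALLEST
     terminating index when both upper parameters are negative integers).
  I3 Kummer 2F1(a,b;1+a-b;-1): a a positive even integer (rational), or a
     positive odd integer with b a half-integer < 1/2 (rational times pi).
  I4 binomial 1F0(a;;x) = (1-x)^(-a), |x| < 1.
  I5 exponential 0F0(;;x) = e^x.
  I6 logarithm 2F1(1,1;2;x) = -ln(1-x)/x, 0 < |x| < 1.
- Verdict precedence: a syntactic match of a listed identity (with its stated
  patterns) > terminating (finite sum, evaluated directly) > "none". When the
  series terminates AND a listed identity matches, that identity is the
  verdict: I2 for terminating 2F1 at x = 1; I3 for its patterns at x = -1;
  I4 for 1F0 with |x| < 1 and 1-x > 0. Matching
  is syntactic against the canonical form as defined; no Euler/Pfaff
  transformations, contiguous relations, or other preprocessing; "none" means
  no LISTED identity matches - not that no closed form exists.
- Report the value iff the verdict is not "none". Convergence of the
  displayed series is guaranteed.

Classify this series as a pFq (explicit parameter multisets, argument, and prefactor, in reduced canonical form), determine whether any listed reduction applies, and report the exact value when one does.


Classification (C = -\frac{3}{4}): 0F0 with upper {-}, lower {-}, argument x = \frac{8}{5}. Verdict: the exponential series (I5) matches (the 0F0 exponential series at x = \frac{8}{5}). Value: \left(-\frac{3}{4}\right) \cdot e^{\frac{8}{5}}.

Key observation: from the first term -\frac{3}{4}: the expanded ratio factors over Q; C = -3/4, roots give parameters.
Term ratio: r(k) = \frac{8}{5} * 1 / [(k+1)] - rational; roots negated = parameters, x = \frac{8}{5}, C = -\frac{3}{4}.


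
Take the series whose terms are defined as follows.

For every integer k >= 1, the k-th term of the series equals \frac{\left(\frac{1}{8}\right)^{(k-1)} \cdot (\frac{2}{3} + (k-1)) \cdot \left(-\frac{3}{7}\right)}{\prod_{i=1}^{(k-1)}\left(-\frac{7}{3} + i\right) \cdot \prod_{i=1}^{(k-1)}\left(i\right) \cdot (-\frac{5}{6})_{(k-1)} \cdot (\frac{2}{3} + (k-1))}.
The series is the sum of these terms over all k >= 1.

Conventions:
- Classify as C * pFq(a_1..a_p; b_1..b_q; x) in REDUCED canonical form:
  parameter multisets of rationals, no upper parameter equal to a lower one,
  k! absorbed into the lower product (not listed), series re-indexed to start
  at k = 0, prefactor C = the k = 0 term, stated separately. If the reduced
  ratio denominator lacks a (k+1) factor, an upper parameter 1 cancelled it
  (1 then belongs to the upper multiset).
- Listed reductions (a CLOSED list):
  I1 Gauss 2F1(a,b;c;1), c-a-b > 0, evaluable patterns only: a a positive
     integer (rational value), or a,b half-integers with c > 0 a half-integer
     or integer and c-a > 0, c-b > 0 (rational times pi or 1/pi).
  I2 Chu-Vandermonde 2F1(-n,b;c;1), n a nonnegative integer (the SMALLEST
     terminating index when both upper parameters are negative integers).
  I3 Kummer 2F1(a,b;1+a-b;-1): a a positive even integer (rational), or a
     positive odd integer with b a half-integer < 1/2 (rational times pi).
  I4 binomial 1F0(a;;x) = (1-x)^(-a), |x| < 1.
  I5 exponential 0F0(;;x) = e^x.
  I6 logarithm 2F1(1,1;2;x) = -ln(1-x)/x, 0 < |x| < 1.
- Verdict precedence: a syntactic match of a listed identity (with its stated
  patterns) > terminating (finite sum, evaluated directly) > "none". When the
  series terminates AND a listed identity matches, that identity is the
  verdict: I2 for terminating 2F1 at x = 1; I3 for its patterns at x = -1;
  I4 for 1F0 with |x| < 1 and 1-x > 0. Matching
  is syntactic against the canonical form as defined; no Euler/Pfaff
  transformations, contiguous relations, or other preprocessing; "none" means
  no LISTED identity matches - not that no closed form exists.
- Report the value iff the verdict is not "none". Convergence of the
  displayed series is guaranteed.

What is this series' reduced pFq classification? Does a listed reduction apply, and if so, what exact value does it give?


Reduced: x = \frac{1}{8}, 0F2, upper = {-}, lower = {-\frac{4}{3}, -\frac{5}{6}}, C = -\frac{3}{7}. Verdict: none - at argument \frac{1}{8} the multisets {-} ; {-\frac{4}{3}, -\frac{5}{6}} match no listed identity.

Structural cue: t_0 = -\frac{3}{7} here, and striking the common factor k + 2/3 reduces the term (C = -3/7).
Consecutive-term ratio: r(k) = \frac{1}{8} * 1 / [(k-\frac{4}{3}) (k-\frac{5}{6}) (k+1)] - rational; roots negated = parameters, x = \frac{1}{8}, C = -\frac{3}{7}.


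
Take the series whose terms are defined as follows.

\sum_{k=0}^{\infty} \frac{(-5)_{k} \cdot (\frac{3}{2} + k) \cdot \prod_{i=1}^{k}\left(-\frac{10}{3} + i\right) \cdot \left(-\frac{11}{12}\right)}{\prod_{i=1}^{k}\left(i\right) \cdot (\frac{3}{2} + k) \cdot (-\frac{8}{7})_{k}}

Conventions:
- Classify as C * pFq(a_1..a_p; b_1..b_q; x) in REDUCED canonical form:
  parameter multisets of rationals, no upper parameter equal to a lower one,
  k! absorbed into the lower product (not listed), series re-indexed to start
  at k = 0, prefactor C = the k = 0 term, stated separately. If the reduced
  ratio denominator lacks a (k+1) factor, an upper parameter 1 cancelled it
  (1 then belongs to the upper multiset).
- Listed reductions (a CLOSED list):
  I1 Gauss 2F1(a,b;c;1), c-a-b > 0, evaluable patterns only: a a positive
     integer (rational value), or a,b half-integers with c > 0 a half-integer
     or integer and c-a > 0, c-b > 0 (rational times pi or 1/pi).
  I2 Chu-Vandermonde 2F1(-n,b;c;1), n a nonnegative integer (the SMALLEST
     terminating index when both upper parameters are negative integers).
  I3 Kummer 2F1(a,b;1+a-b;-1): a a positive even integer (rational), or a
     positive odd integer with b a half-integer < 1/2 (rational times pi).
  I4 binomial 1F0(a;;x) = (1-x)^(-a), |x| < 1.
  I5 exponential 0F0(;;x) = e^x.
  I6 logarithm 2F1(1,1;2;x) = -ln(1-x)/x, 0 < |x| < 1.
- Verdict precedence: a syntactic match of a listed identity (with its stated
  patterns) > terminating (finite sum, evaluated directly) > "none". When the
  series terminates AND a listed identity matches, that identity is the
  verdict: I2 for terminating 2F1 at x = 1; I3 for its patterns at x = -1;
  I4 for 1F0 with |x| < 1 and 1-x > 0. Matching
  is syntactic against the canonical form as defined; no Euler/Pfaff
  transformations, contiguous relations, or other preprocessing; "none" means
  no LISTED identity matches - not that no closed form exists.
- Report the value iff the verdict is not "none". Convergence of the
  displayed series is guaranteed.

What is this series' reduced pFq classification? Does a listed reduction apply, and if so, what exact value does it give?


With C = -\frac{11}{12}: the canonical form is 2F1(-5, -\frac{7}{3}; -\frac{8}{7}; 1). Verdict at x = 1: Vandermonde's identity (I2) matches (terminating 2F1 at x = 1 with n = 5, b = -7/3, c = -\frac{8}{7}). Sum: -\frac{101621245}{454896}.

First insight: x = 1 and the product of the first k integers (prefactor -11/12) is k!.
Ratio: r(k) = 1 * (k-5) (k-\frac{7}{3}) / [(k-\frac{8}{7}) (k+1)] ; factor over Q: parameters, x = 1, and C = -\frac{11}{12}.


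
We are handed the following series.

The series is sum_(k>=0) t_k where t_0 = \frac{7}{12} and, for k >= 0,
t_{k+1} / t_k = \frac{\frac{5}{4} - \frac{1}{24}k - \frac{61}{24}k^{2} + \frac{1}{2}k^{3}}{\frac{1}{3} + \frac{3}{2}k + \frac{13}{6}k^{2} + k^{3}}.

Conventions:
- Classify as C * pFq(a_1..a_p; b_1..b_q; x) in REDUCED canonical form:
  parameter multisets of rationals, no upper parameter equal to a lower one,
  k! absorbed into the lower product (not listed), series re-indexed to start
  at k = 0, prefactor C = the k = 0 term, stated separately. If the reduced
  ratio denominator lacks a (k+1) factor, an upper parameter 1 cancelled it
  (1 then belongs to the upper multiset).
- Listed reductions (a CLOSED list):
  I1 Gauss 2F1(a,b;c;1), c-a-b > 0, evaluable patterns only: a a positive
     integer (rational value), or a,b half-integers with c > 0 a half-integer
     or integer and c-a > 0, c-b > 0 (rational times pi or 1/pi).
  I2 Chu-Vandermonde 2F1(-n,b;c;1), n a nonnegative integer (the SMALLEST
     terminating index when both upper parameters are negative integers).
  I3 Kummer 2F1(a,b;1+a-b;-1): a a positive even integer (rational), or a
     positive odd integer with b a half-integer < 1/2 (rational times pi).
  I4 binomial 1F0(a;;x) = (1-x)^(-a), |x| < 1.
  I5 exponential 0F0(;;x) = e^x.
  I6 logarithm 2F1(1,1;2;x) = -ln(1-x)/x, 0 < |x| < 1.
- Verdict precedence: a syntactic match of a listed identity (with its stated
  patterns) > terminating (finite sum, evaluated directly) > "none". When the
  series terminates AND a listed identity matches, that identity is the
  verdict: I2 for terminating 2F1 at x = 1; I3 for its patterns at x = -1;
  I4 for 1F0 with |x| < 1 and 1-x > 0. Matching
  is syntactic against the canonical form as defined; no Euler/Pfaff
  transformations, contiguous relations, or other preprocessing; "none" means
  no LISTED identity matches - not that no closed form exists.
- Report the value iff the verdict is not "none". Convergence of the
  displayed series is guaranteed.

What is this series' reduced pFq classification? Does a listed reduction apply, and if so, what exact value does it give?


Reduced: x = \frac{1}{2}, 2F1, upper = {-5, -\frac{3}{4}}, lower = {\frac{1}{2}}, C = \frac{7}{12}. Verdict: terminating - upper -5 stops the sum at k = 5; the 6 terms are added exactly. Its exact value is \frac{30521}{12288}.

First insight: from the first term \frac{7}{12}: factor the ratio over Q (C = 7/12, x = 1/2): negated roots = parameters.
Step ratio: r(k) = \frac{1}{2} * (k-5) (k-\frac{3}{4}) / [(k+\frac{1}{2}) (k+1)] - poly over poly, x = \frac{1}{2} from leading terms; C = \frac{7}{12} at k = 0.


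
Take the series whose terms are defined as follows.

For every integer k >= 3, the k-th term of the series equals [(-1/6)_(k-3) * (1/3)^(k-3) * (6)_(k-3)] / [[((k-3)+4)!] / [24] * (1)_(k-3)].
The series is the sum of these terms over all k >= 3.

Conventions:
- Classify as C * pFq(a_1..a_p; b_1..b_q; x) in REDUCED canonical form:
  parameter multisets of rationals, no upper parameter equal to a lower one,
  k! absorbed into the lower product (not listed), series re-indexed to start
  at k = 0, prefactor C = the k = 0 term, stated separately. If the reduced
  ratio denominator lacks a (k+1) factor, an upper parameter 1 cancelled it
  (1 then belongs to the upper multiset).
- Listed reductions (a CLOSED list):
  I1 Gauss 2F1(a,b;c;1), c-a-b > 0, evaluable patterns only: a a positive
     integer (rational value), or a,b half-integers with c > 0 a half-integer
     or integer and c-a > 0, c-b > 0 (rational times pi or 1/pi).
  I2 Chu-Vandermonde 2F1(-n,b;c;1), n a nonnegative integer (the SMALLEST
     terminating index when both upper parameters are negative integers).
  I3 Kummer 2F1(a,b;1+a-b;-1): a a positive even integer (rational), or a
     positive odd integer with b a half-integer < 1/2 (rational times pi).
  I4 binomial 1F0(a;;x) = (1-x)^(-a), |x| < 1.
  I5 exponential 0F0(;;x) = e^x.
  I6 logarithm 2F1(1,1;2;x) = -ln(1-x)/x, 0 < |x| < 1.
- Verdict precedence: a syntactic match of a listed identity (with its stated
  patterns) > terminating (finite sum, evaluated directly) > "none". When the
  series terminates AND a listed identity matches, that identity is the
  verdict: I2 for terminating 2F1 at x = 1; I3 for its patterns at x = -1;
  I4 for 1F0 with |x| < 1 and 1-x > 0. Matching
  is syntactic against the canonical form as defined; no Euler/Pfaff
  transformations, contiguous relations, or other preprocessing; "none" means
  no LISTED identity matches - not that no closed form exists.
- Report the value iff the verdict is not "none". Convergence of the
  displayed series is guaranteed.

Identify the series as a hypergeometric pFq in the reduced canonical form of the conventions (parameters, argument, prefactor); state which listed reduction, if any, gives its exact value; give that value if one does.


This is 1 * 2F1(-1/6, 6; 5; 1/3) in reduced canonical form. Verdict: none here - no I1-I6 shape fits x = 1/3 with lower {5}.

Key step: from the first term 1: (1)_k (C = 1) is k! itself.
Consecutive-term ratio: r(k) = (1/3) * (k-1/6) (k+6) / [(k+5) (k+1)] ; factor over Q: parameters, x = (1/3), and C = 1.


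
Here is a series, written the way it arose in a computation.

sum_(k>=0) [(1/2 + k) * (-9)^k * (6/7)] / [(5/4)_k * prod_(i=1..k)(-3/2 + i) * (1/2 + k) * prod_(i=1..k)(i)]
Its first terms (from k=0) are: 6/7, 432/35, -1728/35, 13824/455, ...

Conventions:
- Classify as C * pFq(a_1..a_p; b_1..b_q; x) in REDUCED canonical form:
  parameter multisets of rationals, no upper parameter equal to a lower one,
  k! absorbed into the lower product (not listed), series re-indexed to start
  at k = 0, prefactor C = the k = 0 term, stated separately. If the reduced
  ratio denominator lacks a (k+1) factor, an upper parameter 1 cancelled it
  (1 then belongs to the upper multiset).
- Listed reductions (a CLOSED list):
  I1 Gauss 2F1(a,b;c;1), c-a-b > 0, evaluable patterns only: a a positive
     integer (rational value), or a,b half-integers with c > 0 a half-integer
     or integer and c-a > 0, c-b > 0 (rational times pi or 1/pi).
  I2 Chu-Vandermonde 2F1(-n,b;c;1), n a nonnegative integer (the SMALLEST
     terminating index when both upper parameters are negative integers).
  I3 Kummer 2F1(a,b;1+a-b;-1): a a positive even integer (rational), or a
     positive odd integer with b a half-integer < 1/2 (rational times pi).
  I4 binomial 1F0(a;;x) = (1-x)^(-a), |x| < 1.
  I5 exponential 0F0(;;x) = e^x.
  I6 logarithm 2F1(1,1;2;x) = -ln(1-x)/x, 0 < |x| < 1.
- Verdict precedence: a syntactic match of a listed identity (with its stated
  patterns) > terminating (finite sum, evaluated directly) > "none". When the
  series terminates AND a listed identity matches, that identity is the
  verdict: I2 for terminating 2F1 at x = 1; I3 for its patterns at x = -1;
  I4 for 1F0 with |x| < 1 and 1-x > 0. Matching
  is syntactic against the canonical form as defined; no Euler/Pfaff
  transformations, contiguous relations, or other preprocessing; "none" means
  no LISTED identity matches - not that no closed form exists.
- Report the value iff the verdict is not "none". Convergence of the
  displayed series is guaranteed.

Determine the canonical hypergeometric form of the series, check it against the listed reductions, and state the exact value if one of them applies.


Prefactor 6/7, argument -9: 0F2 with upper {-} over lower {-1/2, 5/4}. Verdict: none. Every listed pattern misses the 0F2 form at -9, upper {-}.

Key observation: x = (-9) and the product of the first k integers (C = 6/7, x = -9) is k!.
Ratio: r(k) = (-9) * 1 / [(k-1/2) (k+5/4) (k+1)] ; factor over Q: parameters, x = (-9), and C = 6/7.


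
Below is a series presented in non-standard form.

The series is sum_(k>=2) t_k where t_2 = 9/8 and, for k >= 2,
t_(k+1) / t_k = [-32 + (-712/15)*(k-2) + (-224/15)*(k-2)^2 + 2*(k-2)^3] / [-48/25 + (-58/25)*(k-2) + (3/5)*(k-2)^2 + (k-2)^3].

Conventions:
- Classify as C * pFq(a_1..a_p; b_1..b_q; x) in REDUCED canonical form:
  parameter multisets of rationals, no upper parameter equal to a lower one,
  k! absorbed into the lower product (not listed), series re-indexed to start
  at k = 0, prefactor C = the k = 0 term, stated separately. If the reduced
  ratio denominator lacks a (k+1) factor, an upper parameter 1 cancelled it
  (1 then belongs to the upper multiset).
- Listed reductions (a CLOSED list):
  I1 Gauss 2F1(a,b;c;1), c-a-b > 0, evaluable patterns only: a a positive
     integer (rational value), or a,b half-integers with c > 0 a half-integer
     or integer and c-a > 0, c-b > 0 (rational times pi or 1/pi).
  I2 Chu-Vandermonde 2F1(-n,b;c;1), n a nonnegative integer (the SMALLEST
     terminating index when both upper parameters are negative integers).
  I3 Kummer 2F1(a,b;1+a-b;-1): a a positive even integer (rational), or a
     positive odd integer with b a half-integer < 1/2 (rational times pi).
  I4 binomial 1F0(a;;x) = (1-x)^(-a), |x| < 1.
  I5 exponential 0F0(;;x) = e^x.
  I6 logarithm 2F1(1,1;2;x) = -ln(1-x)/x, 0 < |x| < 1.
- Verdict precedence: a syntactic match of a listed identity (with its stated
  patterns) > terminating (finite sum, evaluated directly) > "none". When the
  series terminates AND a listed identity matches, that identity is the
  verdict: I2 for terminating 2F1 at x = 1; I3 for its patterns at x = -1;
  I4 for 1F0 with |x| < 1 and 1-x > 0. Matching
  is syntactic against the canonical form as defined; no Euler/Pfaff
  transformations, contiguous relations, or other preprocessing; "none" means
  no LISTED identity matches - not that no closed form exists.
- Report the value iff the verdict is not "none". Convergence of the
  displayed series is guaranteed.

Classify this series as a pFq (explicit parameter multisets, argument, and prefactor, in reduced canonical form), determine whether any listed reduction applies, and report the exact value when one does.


At argument 2: a 2F1 with upper {-10, 4/3}, lower {-8/5}, scaled by C = 9/8. Verdict: terminating - no listed pattern fits, but -10 in the upper list cuts the series at k = 10; direct evaluation. Sum: 118825569914303/8022633336.

First insight: x = 2 and the parameter 6/5 appears in both the upper and lower lists and cancels.
Consecutive-term ratio: r(k) = 2 * (k-10) (k+4/3) / [(k-8/5) (k+1)] - poly over poly, x = 2 from leading terms; C = 9/8 at k = 0.


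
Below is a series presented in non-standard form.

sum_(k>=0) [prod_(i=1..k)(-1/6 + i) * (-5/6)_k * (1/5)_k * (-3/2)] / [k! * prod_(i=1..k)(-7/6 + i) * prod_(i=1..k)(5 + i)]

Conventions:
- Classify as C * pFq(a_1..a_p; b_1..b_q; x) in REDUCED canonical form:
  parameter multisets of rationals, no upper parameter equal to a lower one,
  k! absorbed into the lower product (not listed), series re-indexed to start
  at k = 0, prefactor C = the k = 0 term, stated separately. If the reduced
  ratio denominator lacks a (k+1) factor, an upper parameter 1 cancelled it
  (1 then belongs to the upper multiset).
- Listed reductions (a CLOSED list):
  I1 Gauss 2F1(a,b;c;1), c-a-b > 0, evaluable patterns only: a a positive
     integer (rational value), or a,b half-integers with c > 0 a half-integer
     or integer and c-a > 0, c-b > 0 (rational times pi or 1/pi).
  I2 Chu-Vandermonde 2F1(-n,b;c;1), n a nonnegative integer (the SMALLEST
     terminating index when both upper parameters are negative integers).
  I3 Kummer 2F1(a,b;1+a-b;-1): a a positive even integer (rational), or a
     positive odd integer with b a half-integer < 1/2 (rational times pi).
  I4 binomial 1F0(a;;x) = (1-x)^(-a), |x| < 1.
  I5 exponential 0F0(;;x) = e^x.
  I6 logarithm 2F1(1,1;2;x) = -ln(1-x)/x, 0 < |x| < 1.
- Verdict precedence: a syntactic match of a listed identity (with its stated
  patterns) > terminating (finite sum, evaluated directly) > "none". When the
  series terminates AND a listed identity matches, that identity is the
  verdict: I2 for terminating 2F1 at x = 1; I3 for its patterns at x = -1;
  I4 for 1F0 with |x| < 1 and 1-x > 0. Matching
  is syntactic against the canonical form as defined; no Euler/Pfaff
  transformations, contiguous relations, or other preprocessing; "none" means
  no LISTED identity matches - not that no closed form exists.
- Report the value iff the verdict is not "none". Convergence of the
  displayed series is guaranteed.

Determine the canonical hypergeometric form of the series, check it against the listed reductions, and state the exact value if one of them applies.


At argument 1: a 3F2 with upper {-5/6, 1/5, 5/6}, lower {-1/6, 6}, scaled by C = -3/2. Verdict: none. A 3F2 with upper {-5/6, 1/5, 5/6} fits none of I1-I6 at x = 1; the sum runs forever.

First insight: with t_0 = -3/2, the lower running product (C = -3/2, x = 1) is a rising factorial.
Term ratio: r(k) = 1 * (k-5/6) (k+1/5) (k+5/6) / [(k-1/6) (k+6) (k+1)] - rational in k, leading ratio 1; with t_0 = -3/2, classification follows.


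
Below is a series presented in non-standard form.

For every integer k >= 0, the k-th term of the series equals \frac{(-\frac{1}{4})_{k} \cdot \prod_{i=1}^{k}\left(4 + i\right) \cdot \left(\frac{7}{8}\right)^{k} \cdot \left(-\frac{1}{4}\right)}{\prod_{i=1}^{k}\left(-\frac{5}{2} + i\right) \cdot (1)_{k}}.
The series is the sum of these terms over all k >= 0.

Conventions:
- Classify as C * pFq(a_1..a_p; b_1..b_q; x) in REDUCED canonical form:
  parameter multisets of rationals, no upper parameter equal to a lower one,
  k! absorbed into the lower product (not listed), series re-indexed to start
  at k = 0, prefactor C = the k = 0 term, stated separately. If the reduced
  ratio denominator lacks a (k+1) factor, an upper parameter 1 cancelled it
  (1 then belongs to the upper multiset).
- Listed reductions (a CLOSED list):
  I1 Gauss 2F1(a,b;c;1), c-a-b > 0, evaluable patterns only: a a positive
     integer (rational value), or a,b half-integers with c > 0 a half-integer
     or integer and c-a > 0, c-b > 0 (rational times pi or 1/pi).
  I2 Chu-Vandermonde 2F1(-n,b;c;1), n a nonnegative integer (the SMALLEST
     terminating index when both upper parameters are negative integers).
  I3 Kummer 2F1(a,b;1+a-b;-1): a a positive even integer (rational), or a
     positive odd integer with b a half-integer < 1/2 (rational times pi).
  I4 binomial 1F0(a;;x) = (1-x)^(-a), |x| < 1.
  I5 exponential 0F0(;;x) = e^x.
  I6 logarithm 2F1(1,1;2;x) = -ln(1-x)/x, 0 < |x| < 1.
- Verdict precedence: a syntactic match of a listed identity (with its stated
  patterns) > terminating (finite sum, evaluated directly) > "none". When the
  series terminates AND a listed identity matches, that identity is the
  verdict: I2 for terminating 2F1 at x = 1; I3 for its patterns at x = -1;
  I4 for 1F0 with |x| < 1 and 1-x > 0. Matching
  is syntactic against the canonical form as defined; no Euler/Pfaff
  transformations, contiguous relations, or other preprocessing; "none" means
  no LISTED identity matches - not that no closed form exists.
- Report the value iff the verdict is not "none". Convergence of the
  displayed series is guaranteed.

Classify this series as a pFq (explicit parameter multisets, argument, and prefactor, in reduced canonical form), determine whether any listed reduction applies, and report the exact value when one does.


Canonical form: C = -\frac{1}{4} times 2F1 with upper {-\frac{1}{4}, 5}, lower {-\frac{3}{2}}, x = \frac{7}{8}. Verdict: none here - no I1-I6 shape fits x = \frac{7}{8} with lower {-\frac{3}{2}}.

The tell: x = \frac{7}{8} and the lower running product (C = -1/4) is a rising factorial.
Ratio: r(k) = \frac{7}{8} * (k-\frac{1}{4}) (k+5) / [(k-\frac{3}{2}) (k+1)] - rational; roots negated = parameters, x = \frac{7}{8}, C = -\frac{1}{4}.


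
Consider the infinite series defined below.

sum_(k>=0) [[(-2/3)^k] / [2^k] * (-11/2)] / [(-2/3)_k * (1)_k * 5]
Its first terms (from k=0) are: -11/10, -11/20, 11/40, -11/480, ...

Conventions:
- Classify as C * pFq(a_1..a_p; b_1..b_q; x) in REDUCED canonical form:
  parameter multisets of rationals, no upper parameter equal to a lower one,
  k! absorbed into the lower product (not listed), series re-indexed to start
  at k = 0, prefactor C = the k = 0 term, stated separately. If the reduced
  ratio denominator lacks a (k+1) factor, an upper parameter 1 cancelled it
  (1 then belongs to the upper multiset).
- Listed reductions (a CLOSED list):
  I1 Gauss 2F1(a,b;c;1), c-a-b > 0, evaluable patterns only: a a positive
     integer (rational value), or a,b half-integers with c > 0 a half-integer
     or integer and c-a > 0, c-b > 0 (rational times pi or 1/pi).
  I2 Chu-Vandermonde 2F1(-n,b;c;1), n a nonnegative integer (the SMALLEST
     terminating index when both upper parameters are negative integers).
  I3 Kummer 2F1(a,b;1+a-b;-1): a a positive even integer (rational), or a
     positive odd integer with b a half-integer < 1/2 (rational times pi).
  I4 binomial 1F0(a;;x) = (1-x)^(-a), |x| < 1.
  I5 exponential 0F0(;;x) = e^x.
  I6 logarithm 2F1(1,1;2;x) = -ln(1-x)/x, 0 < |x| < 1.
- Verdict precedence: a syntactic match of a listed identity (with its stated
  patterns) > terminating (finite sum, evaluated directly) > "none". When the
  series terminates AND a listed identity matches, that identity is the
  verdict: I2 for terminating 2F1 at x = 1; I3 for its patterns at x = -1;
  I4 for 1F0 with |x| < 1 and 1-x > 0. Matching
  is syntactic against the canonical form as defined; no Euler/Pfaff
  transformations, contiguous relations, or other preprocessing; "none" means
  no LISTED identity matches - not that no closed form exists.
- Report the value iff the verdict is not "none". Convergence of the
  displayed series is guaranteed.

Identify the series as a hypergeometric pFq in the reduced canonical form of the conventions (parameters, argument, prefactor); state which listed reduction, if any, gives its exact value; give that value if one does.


The tell: t_0 being -11/10, the two k-th powers (C = -11/10) combine into one argument.
Adjacent-term ratio: r(k) = (-1/3) * 1 / [(k-2/3) (k+1)] ; factor over Q: parameters, x = (-1/3), and C = -11/10.

Reduced: x = -1/3, 0F1, upper = {-}, lower = {-2/3}, C = -11/10. Verdict: none - this 0F1 at x = -1/3 matches no listed pattern, and upper {-} holds no stopper.


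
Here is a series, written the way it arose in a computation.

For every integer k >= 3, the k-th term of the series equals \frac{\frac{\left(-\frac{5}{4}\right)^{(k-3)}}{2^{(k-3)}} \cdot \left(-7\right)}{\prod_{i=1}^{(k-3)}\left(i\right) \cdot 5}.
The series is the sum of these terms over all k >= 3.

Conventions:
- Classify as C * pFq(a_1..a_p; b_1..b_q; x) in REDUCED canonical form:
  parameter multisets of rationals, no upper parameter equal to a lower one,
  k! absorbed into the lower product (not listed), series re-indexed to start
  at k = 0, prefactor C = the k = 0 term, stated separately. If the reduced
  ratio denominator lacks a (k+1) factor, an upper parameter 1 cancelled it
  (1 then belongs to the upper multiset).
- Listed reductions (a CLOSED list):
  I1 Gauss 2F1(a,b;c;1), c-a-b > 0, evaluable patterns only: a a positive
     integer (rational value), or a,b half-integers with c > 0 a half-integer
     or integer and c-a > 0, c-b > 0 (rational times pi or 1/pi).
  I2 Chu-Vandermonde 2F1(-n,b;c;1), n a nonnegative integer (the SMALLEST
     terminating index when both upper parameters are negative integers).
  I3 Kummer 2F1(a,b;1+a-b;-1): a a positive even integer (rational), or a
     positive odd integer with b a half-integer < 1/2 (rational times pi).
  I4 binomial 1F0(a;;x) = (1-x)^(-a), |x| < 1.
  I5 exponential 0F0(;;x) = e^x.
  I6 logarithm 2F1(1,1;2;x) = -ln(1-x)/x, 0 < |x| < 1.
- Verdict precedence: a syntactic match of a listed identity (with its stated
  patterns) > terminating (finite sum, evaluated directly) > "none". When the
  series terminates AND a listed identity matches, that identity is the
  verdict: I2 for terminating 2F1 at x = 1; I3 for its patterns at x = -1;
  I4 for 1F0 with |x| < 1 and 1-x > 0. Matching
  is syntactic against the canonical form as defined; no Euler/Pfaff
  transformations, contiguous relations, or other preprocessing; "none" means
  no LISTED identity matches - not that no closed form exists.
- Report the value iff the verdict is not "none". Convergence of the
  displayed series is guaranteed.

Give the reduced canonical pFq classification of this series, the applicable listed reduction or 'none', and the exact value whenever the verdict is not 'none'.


Canonical form: C = -\frac{7}{5} times 0F0 with upper {-}, lower {-}, x = -\frac{5}{8}. Verdict: the I5 exponential reduction matches (the 0F0 exponential series at x = -\frac{5}{8}). Its exact value is \left(-\frac{7}{5}\right) \cdot e^{-\frac{5}{8}}.

Key observation: from the first term -\frac{7}{5}: the two k-th powers (C = -7/5) combine into one argument.
Adjacent-term ratio: r(k) = -\frac{5}{8} * 1 / [(k+1)] - poly over poly, x = -\frac{5}{8} from leading terms; C = -\frac{7}{5} at k = 0.


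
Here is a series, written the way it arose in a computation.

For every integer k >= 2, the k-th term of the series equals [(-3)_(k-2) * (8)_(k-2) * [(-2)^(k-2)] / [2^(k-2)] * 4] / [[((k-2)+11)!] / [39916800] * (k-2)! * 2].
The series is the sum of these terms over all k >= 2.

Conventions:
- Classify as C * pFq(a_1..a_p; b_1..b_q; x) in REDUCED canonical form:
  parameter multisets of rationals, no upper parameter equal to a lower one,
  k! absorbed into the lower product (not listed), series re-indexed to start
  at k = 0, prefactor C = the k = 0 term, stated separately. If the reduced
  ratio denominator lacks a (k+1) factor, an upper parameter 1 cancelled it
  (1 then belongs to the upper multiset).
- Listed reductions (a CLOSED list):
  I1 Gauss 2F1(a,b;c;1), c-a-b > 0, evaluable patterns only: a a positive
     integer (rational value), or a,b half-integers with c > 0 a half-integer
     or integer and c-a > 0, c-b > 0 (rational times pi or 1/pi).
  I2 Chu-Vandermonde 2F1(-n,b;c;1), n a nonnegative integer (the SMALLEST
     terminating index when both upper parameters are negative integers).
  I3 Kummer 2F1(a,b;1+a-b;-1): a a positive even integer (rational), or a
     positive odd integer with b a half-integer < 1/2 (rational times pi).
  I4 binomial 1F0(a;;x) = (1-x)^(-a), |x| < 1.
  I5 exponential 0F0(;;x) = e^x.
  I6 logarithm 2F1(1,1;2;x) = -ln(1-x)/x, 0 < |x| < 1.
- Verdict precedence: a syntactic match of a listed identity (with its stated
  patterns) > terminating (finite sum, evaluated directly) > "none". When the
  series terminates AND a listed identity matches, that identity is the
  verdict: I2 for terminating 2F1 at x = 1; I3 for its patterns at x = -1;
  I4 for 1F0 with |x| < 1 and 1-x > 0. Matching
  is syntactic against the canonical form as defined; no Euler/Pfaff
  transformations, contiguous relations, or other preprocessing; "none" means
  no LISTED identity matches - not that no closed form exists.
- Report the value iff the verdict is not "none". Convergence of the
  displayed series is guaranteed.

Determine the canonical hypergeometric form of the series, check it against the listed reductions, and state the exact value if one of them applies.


x = -1 here; the reduced form reads 2F1, upper {-3, 8}, lower {12}, C = 2. Verdict at x = -1: Kummer's theorem (I3) matches (x = -1; c = 12 equals 1+a-b for upper {-3, 8}: listed pattern). Exact value: 66/7.

Structural cue: x = (-1) and the denominator's factorial ratio (C = 2, x = -1) is a lower Pochhammer.
Step ratio: r(k) = (-1) * (k-3) (k+8) / [(k+12) (k+1)] ; factor over Q: parameters, x = (-1), and C = 2.


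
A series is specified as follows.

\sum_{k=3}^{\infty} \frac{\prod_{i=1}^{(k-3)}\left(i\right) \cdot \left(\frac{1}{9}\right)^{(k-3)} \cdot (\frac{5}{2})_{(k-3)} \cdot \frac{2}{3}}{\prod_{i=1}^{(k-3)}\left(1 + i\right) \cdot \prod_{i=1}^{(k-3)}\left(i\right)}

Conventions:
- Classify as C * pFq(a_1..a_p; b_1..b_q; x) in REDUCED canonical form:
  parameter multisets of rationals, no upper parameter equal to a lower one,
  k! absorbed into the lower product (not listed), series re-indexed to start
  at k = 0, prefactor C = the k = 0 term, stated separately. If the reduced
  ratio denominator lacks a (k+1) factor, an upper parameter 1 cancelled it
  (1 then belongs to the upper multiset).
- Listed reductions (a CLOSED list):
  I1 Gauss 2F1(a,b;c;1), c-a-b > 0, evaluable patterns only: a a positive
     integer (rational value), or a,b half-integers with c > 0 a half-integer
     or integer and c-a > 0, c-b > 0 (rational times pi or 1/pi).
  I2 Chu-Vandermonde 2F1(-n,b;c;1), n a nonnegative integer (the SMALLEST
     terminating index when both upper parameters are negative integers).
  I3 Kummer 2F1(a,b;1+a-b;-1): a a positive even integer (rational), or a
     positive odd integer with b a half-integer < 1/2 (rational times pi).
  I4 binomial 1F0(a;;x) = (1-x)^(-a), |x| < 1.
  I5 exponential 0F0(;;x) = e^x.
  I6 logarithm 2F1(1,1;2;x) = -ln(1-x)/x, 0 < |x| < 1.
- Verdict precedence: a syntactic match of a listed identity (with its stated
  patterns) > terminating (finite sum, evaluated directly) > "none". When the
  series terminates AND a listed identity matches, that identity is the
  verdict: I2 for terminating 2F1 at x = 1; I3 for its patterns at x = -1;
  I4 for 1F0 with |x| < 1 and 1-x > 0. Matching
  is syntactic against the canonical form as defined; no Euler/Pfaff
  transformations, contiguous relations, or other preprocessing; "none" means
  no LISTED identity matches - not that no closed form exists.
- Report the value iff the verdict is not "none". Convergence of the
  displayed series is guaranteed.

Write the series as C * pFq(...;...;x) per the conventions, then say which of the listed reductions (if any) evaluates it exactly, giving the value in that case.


x = \frac{1}{9} here; the reduced form reads 2F1, upper {1, \frac{5}{2}}, lower {2}, C = \frac{2}{3}. Verdict: none. A 2F1 with upper {1, \frac{5}{2}} fits none of I1-I6 at x = \frac{1}{9}; the sum runs forever.

The tell: from the first term \frac{2}{3}: the product of the first k integers (C = 2/3, x = 1/9) is k!.
Adjacent-term ratio: r(k) = \frac{1}{9} * (k+1) (k+\frac{5}{2}) / [(k+2) (k+1)] - rational in k. x = \frac{1}{9}; t_0 = \frac{2}{3}; negate the roots.


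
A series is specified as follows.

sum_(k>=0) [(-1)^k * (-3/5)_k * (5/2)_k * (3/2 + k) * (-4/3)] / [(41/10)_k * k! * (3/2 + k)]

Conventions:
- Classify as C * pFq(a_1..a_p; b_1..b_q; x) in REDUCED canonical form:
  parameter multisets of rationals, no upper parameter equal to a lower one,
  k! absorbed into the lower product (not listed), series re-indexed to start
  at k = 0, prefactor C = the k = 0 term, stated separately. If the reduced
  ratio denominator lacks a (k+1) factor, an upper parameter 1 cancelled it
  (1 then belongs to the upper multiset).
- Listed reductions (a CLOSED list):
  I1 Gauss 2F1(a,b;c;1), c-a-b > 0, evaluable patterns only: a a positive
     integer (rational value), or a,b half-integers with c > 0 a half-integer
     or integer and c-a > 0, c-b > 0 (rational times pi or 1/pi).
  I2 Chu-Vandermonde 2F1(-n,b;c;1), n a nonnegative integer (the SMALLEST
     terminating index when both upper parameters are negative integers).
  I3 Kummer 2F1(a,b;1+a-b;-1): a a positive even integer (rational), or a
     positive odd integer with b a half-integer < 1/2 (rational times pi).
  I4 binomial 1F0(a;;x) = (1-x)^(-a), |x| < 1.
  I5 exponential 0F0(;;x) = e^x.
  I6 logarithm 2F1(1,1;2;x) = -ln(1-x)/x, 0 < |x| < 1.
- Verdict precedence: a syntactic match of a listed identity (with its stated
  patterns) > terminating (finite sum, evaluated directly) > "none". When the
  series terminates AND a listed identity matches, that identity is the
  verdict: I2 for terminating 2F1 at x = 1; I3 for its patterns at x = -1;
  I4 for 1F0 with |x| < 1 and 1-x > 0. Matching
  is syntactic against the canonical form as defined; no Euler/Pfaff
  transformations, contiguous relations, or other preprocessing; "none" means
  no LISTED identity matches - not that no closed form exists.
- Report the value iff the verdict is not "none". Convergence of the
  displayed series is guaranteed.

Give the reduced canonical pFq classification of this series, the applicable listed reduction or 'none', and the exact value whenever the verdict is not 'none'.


Key observation: with t_0 = -4/3, k + 3/2 divides numerator and denominator alike; C = -4/3 after cancelling.
Ratio: r(k) = (-1) * (k-3/5) (k+5/2) / [(k+41/10) (k+1)] - rational in k. x = (-1); t_0 = -4/3; negate the roots.

Canonical form: C = -4/3 times 2F1 with upper {-3/5, 5/2}, lower {41/10}, x = -1. Verdict: none - this 2F1 at x = -1 matches no listed pattern, and upper {-3/5, 5/2} holds no stopper.


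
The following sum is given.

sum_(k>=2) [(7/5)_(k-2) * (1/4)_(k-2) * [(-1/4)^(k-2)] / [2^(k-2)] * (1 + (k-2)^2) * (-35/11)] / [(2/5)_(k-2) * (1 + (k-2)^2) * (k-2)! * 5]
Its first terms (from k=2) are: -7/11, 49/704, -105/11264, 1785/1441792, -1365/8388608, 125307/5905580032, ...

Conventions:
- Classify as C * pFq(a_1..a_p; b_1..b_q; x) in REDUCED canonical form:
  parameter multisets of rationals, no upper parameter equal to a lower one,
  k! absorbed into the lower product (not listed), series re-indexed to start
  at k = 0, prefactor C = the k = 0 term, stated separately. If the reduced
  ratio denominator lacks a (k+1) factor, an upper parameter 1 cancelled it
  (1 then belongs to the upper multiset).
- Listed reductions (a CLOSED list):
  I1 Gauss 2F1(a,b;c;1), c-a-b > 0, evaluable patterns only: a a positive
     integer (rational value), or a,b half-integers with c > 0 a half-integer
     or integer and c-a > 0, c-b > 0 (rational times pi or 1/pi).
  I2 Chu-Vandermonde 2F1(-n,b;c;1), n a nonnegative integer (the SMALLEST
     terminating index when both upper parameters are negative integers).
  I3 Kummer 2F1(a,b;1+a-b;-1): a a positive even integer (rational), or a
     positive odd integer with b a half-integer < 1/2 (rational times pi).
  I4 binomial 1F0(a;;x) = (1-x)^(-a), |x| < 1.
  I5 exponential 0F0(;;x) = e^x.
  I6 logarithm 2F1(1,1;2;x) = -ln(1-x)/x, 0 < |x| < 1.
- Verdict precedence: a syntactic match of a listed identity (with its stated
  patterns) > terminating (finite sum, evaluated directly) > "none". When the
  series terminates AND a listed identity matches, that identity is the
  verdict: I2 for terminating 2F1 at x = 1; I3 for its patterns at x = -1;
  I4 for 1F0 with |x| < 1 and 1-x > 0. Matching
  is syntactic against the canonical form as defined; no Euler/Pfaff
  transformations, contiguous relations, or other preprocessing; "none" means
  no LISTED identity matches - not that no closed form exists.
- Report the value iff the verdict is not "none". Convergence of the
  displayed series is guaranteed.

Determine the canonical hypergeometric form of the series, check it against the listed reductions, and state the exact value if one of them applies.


The series (x = -1/8) is 2F1: upper {1/4, 7/5}, lower {2/5}, prefactor -7/11. Verdict: none - at argument -1/8 the multisets {1/4, 7/5} ; {2/5} match no listed identity.

First insight: with t_0 = -7/11, the constant factors (C = -7/11, x = -1/8) combine into one prefactor.
Term ratio: r(k) = (-1/8) * (k+1/4) (k+7/5) / [(k+2/5) (k+1)] - rational in k. x = (-1/8); t_0 = -7/11; negate the roots.


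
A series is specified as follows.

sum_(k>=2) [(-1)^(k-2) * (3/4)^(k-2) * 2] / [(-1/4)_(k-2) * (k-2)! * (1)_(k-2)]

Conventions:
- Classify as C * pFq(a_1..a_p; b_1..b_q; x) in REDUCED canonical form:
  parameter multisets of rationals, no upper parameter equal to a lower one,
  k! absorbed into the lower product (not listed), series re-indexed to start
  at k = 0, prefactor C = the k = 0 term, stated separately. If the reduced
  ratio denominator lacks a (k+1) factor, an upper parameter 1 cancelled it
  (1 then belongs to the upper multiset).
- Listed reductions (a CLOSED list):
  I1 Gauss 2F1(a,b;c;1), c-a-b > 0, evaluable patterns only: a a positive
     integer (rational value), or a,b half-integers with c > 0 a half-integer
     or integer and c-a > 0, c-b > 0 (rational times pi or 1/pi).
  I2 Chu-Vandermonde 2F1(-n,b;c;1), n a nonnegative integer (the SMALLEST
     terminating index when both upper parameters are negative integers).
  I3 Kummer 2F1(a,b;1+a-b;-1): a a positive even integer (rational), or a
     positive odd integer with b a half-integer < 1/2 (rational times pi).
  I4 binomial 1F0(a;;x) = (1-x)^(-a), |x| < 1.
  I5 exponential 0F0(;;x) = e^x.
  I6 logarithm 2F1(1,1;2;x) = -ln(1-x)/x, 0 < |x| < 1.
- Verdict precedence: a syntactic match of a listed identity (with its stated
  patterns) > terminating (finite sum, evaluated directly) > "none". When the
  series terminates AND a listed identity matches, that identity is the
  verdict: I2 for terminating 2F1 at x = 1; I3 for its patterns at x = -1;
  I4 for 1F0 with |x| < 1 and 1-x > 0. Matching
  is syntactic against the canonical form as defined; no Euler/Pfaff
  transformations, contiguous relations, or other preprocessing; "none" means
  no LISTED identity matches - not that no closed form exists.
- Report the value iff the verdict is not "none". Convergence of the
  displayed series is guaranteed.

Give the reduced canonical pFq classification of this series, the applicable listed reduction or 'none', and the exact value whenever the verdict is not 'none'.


x = -3/4 here; the reduced form reads 0F2, upper {-}, lower {-1/4, 1}, C = 2. Verdict: no listed reduction: x = -3/4 and upper {-} fail every I1-I6 pattern.

Key observation: t_0 being 2, (1)_k (prefactor 2) is k! itself.
Consecutive-term ratio: r(k) = (-3/4) * 1 / [(k-1/4) (k+1) (k+1)] - rational in k, leading ratio (-3/4); with t_0 = 2, classification follows.
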